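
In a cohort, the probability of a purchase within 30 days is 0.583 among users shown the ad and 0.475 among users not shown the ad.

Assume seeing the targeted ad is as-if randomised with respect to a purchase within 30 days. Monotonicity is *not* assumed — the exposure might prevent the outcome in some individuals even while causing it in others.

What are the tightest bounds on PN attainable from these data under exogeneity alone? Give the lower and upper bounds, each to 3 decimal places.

0.185 ≤ PN ≤ 0.901

Let p₁ = 0.583, p₀ = 0.475.
Under exogeneity alone the bounds on PN are max{0,(p₁−p₀)/p₁} ≤ PN ≤ min{1,(1−p₀)/p₁}.
  lower = (p₁ − p₀)/p₁ = 0.108 / 0.583 ≈ 0.1852
  upper = min{1, (1 − p₀)/p₁} = 0.525 / 0.583 ≈ 0.9005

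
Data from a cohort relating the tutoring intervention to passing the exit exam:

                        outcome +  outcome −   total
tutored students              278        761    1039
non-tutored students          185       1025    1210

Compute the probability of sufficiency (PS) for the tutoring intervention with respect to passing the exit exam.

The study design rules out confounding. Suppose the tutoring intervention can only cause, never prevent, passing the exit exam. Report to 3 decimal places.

p₁ = P(outcome | exposed) = 278/1039 = 0.26756
p₀ = P(outcome | unexposed) = 185/1210 = 0.15289
Under exogeneity and monotonicity, PS = (p₁ − p₀) / (1 − p₀).
PS = (0.26756 − 0.15289) / (1 − 0.15289) = 0.11467 / 0.84711 ≈ 0.1354

PS ≈ 0.135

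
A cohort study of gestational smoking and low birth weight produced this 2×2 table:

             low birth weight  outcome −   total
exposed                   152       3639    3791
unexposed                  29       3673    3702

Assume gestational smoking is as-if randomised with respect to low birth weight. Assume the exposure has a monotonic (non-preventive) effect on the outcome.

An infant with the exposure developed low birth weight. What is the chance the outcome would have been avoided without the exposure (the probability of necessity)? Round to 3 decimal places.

PN ≈ 0.805

p₁ = P(outcome | exposed) = 152/3791 = 0.040095
p₀ = P(outcome | unexposed) = 29/3702 = 0.0078336
Under exogeneity and monotonicity, PN = (p₁ − p₀) / p₁.
PN = (0.040095 − 0.0078336) / 0.040095 = 0.032261 / 0.040095 ≈ 0.8046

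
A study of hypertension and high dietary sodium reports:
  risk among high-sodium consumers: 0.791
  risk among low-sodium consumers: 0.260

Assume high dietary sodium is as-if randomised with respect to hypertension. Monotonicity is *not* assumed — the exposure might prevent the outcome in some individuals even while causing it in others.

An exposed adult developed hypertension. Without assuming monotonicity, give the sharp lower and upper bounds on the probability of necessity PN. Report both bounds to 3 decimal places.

Let p₁ = 0.791, p₀ = 0.26.
Under exogeneity alone the bounds on PN are max{0,(p₁−p₀)/p₁} ≤ PN ≤ min{1,(1−p₀)/p₁}.
  lower = (p₁ − p₀)/p₁ = 0.531 / 0.791 ≈ 0.6713
  upper = min{1, (1 − p₀)/p₁} = 0.74 / 0.791 ≈ 0.9355

0.671 ≤ PN ≤ 0.936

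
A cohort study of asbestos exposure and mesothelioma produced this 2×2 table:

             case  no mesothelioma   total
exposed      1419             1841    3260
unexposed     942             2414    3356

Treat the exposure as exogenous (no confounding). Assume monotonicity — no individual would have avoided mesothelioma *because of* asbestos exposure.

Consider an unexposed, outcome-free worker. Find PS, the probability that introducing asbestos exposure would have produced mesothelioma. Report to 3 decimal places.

PS ≈ 0.215

p₁ = P(outcome | exposed) = 1419/3260 = 0.43528
p₀ = P(outcome | unexposed) = 942/3356 = 0.28069
Under exogeneity and monotonicity, PS = (p₁ − p₀)/(1 − p₀).
PS = (0.43528 − 0.28069) / 0.71931 ≈ 0.2149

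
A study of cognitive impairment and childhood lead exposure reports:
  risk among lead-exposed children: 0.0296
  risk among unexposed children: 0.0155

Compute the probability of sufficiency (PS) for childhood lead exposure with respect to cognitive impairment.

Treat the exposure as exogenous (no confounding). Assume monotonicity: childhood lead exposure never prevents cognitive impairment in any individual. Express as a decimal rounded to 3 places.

PS ≈ 0.014

Let p₁ = 0.0296, p₀ = 0.0155.
Under exogeneity and monotonicity, PS = (p₁ − p₀) / (1 − p₀).
PS = (0.0296 − 0.0155) / (1 − 0.0155) = 0.0141 / 0.9845 ≈ 0.0143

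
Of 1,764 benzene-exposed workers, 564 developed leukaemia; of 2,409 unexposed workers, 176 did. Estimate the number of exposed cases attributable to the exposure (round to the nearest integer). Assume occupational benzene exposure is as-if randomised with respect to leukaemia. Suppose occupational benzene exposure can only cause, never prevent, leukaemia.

about 435 cases

p₁ = P(outcome | exposed) = 564/1764 = 0.31973
p₀ = P(outcome | unexposed) = 176/2409 = 0.073059
PN = (p₁ − p₀)/p₁ = (0.31973 − 0.073059) / 0.31973 ≈ 0.77150.
Attributable cases ≈ PN × (exposed cases) = 0.77150 × 564 ≈ 435.12.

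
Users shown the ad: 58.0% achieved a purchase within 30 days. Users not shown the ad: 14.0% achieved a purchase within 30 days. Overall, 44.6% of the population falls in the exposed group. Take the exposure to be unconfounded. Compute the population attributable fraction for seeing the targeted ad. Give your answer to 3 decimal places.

p₁ = 0.58, p₀ = 0.14.
Overall risk P(Y=1) = π·p₁ + (1−π)·p₀ = 0.446×0.58 + 0.554×0.14 = 0.33624.
Under exogeneity, PAF = [P(Y=1) − p₀] / P(Y=1).
PAF = (0.33624 − 0.14) / 0.33624 ≈ 0.5836

PAF ≈ 0.584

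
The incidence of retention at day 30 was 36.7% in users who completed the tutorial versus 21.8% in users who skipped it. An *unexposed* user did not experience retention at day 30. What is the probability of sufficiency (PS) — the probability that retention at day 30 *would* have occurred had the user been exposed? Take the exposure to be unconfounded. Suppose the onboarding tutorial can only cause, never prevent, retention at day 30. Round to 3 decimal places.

PS ≈ 0.191

p₁ = 0.367, p₀ = 0.218.
Under exogeneity and monotonicity, PS = (p₁ − p₀) / (1 − p₀).
PS = (0.367 − 0.218) / (1 − 0.218) = 0.149 / 0.782 ≈ 0.1905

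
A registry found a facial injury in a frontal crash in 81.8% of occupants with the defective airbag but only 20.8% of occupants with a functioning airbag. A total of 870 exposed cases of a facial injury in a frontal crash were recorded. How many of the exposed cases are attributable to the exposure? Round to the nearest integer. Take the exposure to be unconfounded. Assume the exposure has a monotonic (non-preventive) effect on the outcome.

about 649 cases

p₁ = 0.818, p₀ = 0.208.
PN = (p₁ − p₀)/p₁ = (0.818 − 0.208) / 0.818 ≈ 0.74572.
Attributable cases ≈ PN × (exposed cases) = 0.74572 × 870 ≈ 648.78.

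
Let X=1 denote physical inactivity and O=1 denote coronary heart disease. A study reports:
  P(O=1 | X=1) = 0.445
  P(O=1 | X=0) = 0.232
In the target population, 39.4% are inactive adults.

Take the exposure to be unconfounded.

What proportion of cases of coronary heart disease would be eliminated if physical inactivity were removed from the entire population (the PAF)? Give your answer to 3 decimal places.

Let p₁ = 0.445, p₀ = 0.232.
Overall risk P(Y=1) = π·p₁ + (1−π)·p₀ = 0.394×0.445 + 0.606×0.232 = 0.31592.
Under exogeneity, PAF = [P(Y=1) − p₀] / P(Y=1).
PAF = (0.31592 − 0.232) / 0.31592 ≈ 0.2656

PAF ≈ 0.266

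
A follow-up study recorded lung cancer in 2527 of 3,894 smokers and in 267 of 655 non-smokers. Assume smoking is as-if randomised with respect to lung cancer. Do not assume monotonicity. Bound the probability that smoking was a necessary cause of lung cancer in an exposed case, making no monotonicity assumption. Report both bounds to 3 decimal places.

0.372 ≤ PN ≤ 0.913

p₁ = P(outcome | exposed) = 2527/3894 = 0.64895
p₀ = P(outcome | unexposed) = 267/655 = 0.40763
Under exogeneity alone the bounds on PN are max{0,(p₁−p₀)/p₁} ≤ PN ≤ min{1,(1−p₀)/p₁}.
  lower = (p₁ − p₀)/p₁ = 0.24131 / 0.64895 ≈ 0.3719
  upper = min{1, (1 − p₀)/p₁} = 0.59237 / 0.64895 ≈ 0.9128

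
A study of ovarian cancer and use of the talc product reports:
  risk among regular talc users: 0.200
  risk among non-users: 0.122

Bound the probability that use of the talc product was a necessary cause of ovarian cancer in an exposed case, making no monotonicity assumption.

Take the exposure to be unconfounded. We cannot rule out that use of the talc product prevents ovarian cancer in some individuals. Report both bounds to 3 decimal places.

Let p₁ = 0.2, p₀ = 0.122.
Under exogeneity alone the bounds on PN are max{0,(p₁−p₀)/p₁} ≤ PN ≤ min{1,(1−p₀)/p₁}.
  lower = (p₁ − p₀)/p₁ = 0.078 / 0.2 ≈ 0.3900
  upper = min{1, (1 − p₀)/p₁} = 0.878 / 0.2 ≈ 4.3900 → capped at 1

0.390 ≤ PN ≤ 1.000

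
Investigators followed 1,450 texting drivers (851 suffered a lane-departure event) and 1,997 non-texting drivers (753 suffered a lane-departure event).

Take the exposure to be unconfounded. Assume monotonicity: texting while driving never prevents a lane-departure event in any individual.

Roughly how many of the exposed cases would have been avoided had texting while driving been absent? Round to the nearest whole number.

about 304 cases

p₁ = P(outcome | exposed) = 851/1450 = 0.5869
p₀ = P(outcome | unexposed) = 753/1997 = 0.37707
PN = (p₁ − p₀)/p₁ = (0.5869 − 0.37707) / 0.5869 ≈ 0.35753.
Attributable cases ≈ PN × (exposed cases) = 0.35753 × 851 ≈ 304.25.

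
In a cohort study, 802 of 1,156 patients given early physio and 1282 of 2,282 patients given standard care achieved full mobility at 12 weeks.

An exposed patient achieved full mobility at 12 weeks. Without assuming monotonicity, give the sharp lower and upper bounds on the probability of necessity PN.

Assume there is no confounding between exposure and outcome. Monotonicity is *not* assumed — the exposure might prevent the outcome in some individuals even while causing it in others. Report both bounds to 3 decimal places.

0.190 ≤ PN ≤ 0.632

p₁ = P(outcome | exposed) = 802/1156 = 0.69377
p₀ = P(outcome | unexposed) = 1282/2282 = 0.56179
Under exogeneity alone the bounds on PN are max{0,(p₁−p₀)/p₁} ≤ PN ≤ min{1,(1−p₀)/p₁}.
  lower = (p₁ − p₀)/p₁ = 0.13198 / 0.69377 ≈ 0.1902
  upper = min{1, (1 − p₀)/p₁} = 0.43821 / 0.69377 ≈ 0.6316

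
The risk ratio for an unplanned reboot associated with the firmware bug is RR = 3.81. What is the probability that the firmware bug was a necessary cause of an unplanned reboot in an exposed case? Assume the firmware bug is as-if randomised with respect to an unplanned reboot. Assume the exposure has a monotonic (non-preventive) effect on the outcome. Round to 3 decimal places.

Under exogeneity and monotonicity, PN = (RR − 1) / RR = 1 − 1/RR.
PN = (3.81 − 1) / 3.81 = 2.81 / 3.81 ≈ 0.7375

PN ≈ 0.738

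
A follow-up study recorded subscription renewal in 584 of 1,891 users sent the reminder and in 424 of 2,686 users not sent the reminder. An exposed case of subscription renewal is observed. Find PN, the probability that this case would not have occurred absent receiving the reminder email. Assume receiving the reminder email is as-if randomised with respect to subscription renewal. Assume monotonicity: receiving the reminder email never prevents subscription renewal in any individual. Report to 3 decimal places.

p₁ = P(outcome | exposed) = 584/1891 = 0.30883
p₀ = P(outcome | unexposed) = 424/2686 = 0.15786
Under exogeneity and monotonicity, PN = (p₁ − p₀) / p₁.
PN = (0.30883 − 0.15786) / 0.30883 = 0.15098 / 0.30883 ≈ 0.4889

PN ≈ 0.489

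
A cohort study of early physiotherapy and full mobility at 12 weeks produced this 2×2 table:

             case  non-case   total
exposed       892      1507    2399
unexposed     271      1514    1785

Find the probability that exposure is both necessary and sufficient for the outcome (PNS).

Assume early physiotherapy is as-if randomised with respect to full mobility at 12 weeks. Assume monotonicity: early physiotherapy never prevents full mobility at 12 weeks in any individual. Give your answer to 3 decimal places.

p₁ = P(outcome | exposed) = 892/2399 = 0.37182
p₀ = P(outcome | unexposed) = 271/1785 = 0.15182
Under exogeneity and monotonicity, PNS = p₁ − p₀.
PNS = 0.37182 − 0.15182 = 0.22

PNS ≈ 0.220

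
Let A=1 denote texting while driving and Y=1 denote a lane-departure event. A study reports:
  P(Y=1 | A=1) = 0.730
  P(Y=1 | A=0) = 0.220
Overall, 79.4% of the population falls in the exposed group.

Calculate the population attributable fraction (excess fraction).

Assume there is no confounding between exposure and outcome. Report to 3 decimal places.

PAF ≈ 0.648

Let p₁ = 0.73, p₀ = 0.22.
Overall risk P(Y=1) = π·p₁ + (1−π)·p₀ = 0.794×0.73 + 0.206×0.22 = 0.62494.
Under exogeneity, PAF = [P(Y=1) − p₀] / P(Y=1).
PAF = (0.62494 − 0.22) / 0.62494 ≈ 0.6480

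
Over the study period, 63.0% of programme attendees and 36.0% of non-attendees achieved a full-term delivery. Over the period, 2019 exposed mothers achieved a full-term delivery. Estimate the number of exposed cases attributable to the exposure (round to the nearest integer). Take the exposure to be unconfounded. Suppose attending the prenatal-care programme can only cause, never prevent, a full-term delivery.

about 865 cases

p₁ = 0.63, p₀ = 0.36.
PN = (p₁ − p₀)/p₁ = (0.63 − 0.36) / 0.63 ≈ 0.42857.
Attributable cases ≈ PN × (exposed cases) = 0.42857 × 2019 ≈ 865.29.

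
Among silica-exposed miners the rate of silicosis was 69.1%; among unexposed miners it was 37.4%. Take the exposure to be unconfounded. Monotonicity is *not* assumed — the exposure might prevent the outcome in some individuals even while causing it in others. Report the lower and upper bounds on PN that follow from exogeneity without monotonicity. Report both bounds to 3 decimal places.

0.459 ≤ PN ≤ 0.906

p₁ = 0.691, p₀ = 0.374.
Under exogeneity alone the bounds on PN are max{0,(p₁−p₀)/p₁} ≤ PN ≤ min{1,(1−p₀)/p₁}.
  lower = (p₁ − p₀)/p₁ = 0.317 / 0.691 ≈ 0.4588
  upper = min{1, (1 − p₀)/p₁} = 0.626 / 0.691 ≈ 0.9059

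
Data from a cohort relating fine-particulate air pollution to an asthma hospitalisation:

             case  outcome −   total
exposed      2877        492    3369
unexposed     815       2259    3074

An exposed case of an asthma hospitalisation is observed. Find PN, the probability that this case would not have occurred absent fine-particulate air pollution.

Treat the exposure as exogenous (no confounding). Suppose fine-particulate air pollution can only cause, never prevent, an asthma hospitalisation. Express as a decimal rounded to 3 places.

PN ≈ 0.690

p₁ = P(outcome | exposed) = 2877/3369 = 0.85396
p₀ = P(outcome | unexposed) = 815/3074 = 0.26513
Under exogeneity and monotonicity, PN = (p₁ − p₀) / p₁.
PN = (0.85396 − 0.26513) / 0.85396 = 0.58884 / 0.85396 ≈ 0.6895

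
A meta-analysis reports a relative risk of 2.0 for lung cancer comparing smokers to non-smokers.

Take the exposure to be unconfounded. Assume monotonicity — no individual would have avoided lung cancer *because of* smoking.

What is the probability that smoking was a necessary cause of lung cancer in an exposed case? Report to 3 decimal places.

PN ≈ 0.500

Under exogeneity and monotonicity, PN = (RR − 1) / RR = 1 − 1/RR.
PN = (2.0 − 1) / 2.0 = 1 / 2.0 ≈ 0.5000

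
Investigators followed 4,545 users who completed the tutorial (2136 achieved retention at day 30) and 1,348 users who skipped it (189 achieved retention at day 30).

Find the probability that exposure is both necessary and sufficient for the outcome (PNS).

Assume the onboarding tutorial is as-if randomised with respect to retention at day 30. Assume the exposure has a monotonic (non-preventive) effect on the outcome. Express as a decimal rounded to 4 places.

PNS ≈ 0.3298

p₁ = P(outcome | exposed) = 2136/4545 = 0.46997
p₀ = P(outcome | unexposed) = 189/1348 = 0.14021
Under exogeneity and monotonicity, PNS = p₁ − p₀.
PNS = 0.46997 − 0.14021 = 0.32976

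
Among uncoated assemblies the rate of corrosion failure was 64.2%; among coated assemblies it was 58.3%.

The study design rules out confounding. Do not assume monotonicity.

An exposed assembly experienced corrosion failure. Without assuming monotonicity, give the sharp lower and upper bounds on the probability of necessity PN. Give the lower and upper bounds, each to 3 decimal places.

0.092 ≤ PN ≤ 0.650

p₁ = 0.642, p₀ = 0.583.
Under exogeneity alone the bounds on PN are max{0,(p₁−p₀)/p₁} ≤ PN ≤ min{1,(1−p₀)/p₁}.
  lower = (p₁ − p₀)/p₁ = 0.059 / 0.642 ≈ 0.0919
  upper = min{1, (1 − p₀)/p₁} = 0.417 / 0.642 ≈ 0.6495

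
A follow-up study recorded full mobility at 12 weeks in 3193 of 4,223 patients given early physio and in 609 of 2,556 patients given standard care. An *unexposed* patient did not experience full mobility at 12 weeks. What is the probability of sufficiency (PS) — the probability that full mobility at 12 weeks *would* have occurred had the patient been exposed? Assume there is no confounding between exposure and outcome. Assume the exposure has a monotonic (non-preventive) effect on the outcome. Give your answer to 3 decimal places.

PS ≈ 0.680

p₁ = P(outcome | exposed) = 3193/4223 = 0.7561
p₀ = P(outcome | unexposed) = 609/2556 = 0.23826
Under exogeneity and monotonicity, PS = (p₁ − p₀) / (1 − p₀).
PS = (0.7561 − 0.23826) / (1 − 0.23826) = 0.51783 / 0.76174 ≈ 0.6798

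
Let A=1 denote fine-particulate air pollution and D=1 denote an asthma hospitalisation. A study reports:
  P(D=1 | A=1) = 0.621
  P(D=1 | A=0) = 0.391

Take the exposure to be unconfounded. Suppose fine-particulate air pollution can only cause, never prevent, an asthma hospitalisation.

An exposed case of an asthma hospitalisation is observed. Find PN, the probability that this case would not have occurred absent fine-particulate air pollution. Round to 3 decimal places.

Let p₁ = 0.621, p₀ = 0.391.
Under exogeneity and monotonicity, PN = (p₁ − p₀) / p₁.
PN = (0.621 − 0.391) / 0.621 = 0.23 / 0.621 ≈ 0.3704

PN ≈ 0.370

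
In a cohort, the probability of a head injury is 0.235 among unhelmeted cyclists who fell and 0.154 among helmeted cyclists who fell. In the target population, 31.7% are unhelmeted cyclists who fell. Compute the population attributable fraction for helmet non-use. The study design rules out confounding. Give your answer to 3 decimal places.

PAF ≈ 0.143

Let p₁ = 0.235, p₀ = 0.154.
Overall risk P(Y=1) = π·p₁ + (1−π)·p₀ = 0.317×0.235 + 0.683×0.154 = 0.17968.
Under exogeneity, PAF = [P(Y=1) − p₀] / P(Y=1).
PAF = (0.17968 − 0.154) / 0.17968 ≈ 0.1429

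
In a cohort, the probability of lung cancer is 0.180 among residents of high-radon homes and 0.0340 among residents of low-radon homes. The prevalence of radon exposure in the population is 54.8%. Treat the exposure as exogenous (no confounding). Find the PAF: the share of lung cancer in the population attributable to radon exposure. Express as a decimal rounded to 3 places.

Let p₁ = 0.18, p₀ = 0.034.
Overall risk P(Y=1) = π·p₁ + (1−π)·p₀ = 0.548×0.18 + 0.452×0.034 = 0.11401.
Under exogeneity, PAF = [P(Y=1) − p₀] / P(Y=1).
PAF = (0.11401 − 0.034) / 0.11401 ≈ 0.7018

PAF ≈ 0.702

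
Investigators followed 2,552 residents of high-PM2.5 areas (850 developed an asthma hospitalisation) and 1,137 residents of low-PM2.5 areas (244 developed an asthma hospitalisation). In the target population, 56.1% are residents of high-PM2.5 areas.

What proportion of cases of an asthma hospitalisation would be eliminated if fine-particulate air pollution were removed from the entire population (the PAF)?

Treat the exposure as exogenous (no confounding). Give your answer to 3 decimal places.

p₁ = P(outcome | exposed) = 850/2552 = 0.33307
p₀ = P(outcome | unexposed) = 244/1137 = 0.2146
Overall risk P(Y=1) = π·p₁ + (1−π)·p₀ = 0.561×0.33307 + 0.439×0.2146 = 0.28106.
Under exogeneity, PAF = [P(Y=1) − p₀] / P(Y=1).
PAF = (0.28106 − 0.2146) / 0.28106 ≈ 0.2365

PAF ≈ 0.236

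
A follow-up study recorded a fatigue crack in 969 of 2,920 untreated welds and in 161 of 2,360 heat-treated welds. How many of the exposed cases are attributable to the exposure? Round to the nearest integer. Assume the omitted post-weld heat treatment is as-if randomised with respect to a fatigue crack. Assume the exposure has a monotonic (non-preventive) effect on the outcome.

p₁ = P(outcome | exposed) = 969/2920 = 0.33185
p₀ = P(outcome | unexposed) = 161/2360 = 0.06822
PN = (p₁ − p₀)/p₁ = (0.33185 − 0.06822) / 0.33185 ≈ 0.79442.
Attributable cases ≈ PN × (exposed cases) = 0.79442 × 969 ≈ 769.80.

about 770 cases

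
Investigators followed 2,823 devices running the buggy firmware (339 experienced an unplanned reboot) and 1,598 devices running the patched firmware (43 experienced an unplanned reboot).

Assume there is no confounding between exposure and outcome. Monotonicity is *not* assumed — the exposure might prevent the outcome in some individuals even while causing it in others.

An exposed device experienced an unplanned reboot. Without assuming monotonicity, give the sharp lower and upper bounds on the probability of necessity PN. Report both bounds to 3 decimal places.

p₁ = P(outcome | exposed) = 339/2823 = 0.12009
p₀ = P(outcome | unexposed) = 43/1598 = 0.026909
Under exogeneity alone the bounds on PN are max{0,(p₁−p₀)/p₁} ≤ PN ≤ min{1,(1−p₀)/p₁}.
  lower = (p₁ − p₀)/p₁ = 0.093176 / 0.12009 ≈ 0.7759
  upper = min{1, (1 − p₀)/p₁} = 0.97309 / 0.12009 ≈ 8.1034 → capped at 1

0.776 ≤ PN ≤ 1.000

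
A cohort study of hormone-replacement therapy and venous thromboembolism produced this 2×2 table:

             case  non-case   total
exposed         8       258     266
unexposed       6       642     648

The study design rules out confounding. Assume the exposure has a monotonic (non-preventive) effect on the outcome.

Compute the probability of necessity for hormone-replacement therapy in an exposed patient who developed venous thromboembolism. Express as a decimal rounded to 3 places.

PN ≈ 0.692

p₁ = P(outcome | exposed) = 8/266 = 0.030075
p₀ = P(outcome | unexposed) = 6/648 = 0.0092593
Under exogeneity and monotonicity, PN = (p₁ − p₀)/p₁.
PN = (0.030075 − 0.0092593) / 0.030075 ≈ 0.6921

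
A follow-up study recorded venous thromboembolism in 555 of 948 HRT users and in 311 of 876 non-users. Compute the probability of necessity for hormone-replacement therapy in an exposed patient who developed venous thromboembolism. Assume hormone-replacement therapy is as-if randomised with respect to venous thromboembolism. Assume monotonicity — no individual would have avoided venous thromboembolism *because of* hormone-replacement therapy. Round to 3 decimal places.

PN ≈ 0.394

p₁ = P(outcome | exposed) = 555/948 = 0.58544
p₀ = P(outcome | unexposed) = 311/876 = 0.35502
Under exogeneity and monotonicity, PN = (p₁ − p₀) / p₁.
PN = (0.58544 − 0.35502) / 0.58544 = 0.23042 / 0.58544 ≈ 0.3936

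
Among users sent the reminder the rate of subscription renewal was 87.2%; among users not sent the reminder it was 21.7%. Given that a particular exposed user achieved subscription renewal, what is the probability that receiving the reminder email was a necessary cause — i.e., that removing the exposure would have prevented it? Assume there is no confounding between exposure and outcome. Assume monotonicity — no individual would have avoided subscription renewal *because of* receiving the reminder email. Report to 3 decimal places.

PN ≈ 0.751

p₁ = 0.872, p₀ = 0.217.
Under exogeneity and monotonicity, PN = (p₁ − p₀) / p₁.
PN = (0.872 − 0.217) / 0.872 = 0.655 / 0.872 ≈ 0.7511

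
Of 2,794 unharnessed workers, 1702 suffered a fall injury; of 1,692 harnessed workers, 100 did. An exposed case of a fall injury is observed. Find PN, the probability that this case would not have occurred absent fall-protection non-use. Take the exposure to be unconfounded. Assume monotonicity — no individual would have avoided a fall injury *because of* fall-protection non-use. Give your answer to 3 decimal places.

p₁ = P(outcome | exposed) = 1702/2794 = 0.60916
p₀ = P(outcome | unexposed) = 100/1692 = 0.059102
Under exogeneity and monotonicity, PN = (p₁ − p₀) / p₁.
PN = (0.60916 − 0.059102) / 0.60916 = 0.55006 / 0.60916 ≈ 0.9030

PN ≈ 0.903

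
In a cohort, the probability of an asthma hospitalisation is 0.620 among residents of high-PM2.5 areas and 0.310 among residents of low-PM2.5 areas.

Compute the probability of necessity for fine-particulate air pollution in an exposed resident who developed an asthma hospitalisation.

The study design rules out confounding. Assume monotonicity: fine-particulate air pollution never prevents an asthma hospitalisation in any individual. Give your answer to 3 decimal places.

Let p₁ = 0.62, p₀ = 0.31.
Under exogeneity and monotonicity, PN = (p₁ − p₀) / p₁.
PN = (0.62 − 0.31) / 0.62 = 0.31 / 0.62 ≈ 0.5000

PN ≈ 0.500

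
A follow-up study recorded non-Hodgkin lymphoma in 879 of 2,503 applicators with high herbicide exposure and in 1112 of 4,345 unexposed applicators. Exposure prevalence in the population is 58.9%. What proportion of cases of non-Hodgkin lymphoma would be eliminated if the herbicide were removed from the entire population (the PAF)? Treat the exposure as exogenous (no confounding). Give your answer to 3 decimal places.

PAF ≈ 0.180

p₁ = P(outcome | exposed) = 879/2503 = 0.35118
p₀ = P(outcome | unexposed) = 1112/4345 = 0.25593
Overall risk P(Y=1) = π·p₁ + (1−π)·p₀ = 0.589×0.35118 + 0.411×0.25593 = 0.31203.
Under exogeneity, PAF = [P(Y=1) − p₀] / P(Y=1).
PAF = (0.31203 − 0.25593) / 0.31203 ≈ 0.1798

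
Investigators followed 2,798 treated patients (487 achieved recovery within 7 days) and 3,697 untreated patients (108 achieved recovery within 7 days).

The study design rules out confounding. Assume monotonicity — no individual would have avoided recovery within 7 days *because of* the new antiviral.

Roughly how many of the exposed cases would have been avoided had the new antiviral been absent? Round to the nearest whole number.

about 405 cases

p₁ = P(outcome | exposed) = 487/2798 = 0.17405
p₀ = P(outcome | unexposed) = 108/3697 = 0.029213
PN = (p₁ − p₀)/p₁ = (0.17405 − 0.029213) / 0.17405 ≈ 0.83216.
Attributable cases ≈ PN × (exposed cases) = 0.83216 × 487 ≈ 405.26.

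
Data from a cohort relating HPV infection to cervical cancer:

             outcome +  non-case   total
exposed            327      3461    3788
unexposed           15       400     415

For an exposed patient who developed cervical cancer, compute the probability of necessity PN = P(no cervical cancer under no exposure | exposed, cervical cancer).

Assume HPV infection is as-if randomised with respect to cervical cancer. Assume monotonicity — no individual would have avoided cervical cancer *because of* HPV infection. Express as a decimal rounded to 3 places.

PN ≈ 0.581

p₁ = P(outcome | exposed) = 327/3788 = 0.086325
p₀ = P(outcome | unexposed) = 15/415 = 0.036145
Under exogeneity and monotonicity, PN = (p₁ − p₀)/p₁.
PN = (0.086325 − 0.036145) / 0.086325 ≈ 0.5813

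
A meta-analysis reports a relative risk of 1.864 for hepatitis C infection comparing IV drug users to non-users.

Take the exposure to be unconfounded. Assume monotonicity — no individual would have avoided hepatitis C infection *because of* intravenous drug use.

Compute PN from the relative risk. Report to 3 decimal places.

Under exogeneity and monotonicity, PN = (RR − 1) / RR = 1 − 1/RR.
PN = (1.864 − 1) / 1.864 = 0.864 / 1.864 ≈ 0.4635

PN ≈ 0.464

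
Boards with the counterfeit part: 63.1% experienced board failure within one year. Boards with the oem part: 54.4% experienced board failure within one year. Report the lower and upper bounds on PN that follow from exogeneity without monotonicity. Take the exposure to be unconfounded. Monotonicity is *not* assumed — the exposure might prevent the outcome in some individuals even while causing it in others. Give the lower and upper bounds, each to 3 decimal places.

p₁ = 0.631, p₀ = 0.544.
Under exogeneity alone the bounds on PN are max{0,(p₁−p₀)/p₁} ≤ PN ≤ min{1,(1−p₀)/p₁}.
  lower = (p₁ − p₀)/p₁ = 0.087 / 0.631 ≈ 0.1379
  upper = min{1, (1 − p₀)/p₁} = 0.456 / 0.631 ≈ 0.7227

0.138 ≤ PN ≤ 0.723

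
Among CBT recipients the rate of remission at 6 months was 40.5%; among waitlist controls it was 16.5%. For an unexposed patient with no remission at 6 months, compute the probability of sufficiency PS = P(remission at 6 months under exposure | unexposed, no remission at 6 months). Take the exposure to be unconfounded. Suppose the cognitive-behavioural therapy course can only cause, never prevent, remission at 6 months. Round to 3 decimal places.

PS ≈ 0.287

p₁ = 0.405, p₀ = 0.165.
Under exogeneity and monotonicity, PS = (p₁ − p₀) / (1 − p₀).
PS = (0.405 − 0.165) / (1 − 0.165) = 0.24 / 0.835 ≈ 0.2874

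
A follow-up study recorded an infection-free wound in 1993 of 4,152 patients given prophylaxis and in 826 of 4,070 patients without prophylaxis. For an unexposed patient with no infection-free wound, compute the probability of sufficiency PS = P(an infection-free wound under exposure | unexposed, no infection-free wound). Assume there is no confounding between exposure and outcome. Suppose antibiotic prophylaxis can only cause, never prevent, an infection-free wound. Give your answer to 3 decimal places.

p₁ = P(outcome | exposed) = 1993/4152 = 0.48001
p₀ = P(outcome | unexposed) = 826/4070 = 0.20295
Under exogeneity and monotonicity, PS = (p₁ − p₀) / (1 − p₀).
PS = (0.48001 − 0.20295) / (1 − 0.20295) = 0.27706 / 0.79705 ≈ 0.3476

PS ≈ 0.348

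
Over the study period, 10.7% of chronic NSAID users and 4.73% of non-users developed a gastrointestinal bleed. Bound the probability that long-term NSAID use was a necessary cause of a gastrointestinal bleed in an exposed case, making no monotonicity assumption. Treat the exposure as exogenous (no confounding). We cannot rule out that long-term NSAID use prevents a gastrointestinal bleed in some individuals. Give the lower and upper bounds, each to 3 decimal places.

p₁ = 0.107, p₀ = 0.0473.
Under exogeneity alone the bounds on PN are max{0,(p₁−p₀)/p₁} ≤ PN ≤ min{1,(1−p₀)/p₁}.
  lower = (p₁ − p₀)/p₁ = 0.0597 / 0.107 ≈ 0.5579
  upper = min{1, (1 − p₀)/p₁} = 0.9527 / 0.107 ≈ 8.9037 → capped at 1

0.558 ≤ PN ≤ 1.000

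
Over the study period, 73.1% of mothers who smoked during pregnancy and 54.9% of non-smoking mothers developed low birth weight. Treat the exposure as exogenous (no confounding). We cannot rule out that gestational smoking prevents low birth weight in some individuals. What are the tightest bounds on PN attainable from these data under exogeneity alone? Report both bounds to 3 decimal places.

p₁ = 0.731, p₀ = 0.549.
Under exogeneity alone the bounds on PN are max{0,(p₁−p₀)/p₁} ≤ PN ≤ min{1,(1−p₀)/p₁}.
  lower = (p₁ − p₀)/p₁ = 0.182 / 0.731 ≈ 0.2490
  upper = min{1, (1 − p₀)/p₁} = 0.451 / 0.731 ≈ 0.6170

0.249 ≤ PN ≤ 0.617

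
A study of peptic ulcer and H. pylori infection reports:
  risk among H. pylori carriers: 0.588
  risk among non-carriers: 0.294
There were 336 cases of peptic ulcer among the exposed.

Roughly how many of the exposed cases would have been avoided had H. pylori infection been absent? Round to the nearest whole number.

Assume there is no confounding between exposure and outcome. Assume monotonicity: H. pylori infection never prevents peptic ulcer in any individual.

about 168 cases

Let p₁ = 0.588, p₀ = 0.294.
PN = (p₁ − p₀)/p₁ = (0.588 − 0.294) / 0.588 ≈ 0.50000.
Attributable cases ≈ PN × (exposed cases) = 0.50000 × 336 ≈ 168.00.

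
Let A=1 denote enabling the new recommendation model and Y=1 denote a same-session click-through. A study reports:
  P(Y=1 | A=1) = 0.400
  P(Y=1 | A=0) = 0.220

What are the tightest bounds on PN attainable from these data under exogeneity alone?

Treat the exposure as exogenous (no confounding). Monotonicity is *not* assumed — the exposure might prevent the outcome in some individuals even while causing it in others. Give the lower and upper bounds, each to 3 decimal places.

0.450 ≤ PN ≤ 1.000

Let p₁ = 0.4, p₀ = 0.22.
Under exogeneity alone the bounds on PN are max{0,(p₁−p₀)/p₁} ≤ PN ≤ min{1,(1−p₀)/p₁}.
  lower = (p₁ − p₀)/p₁ = 0.18 / 0.4 ≈ 0.4500
  upper = min{1, (1 − p₀)/p₁} = 0.78 / 0.4 ≈ 1.9500 → capped at 1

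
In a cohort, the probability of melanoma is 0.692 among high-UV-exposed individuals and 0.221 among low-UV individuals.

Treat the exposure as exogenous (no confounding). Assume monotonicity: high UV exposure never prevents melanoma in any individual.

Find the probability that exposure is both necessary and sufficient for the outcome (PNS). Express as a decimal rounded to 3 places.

PNS ≈ 0.471

Let p₁ = 0.692, p₀ = 0.221.
Under exogeneity and monotonicity, PNS = p₁ − p₀.
PNS = 0.692 − 0.221 = 0.471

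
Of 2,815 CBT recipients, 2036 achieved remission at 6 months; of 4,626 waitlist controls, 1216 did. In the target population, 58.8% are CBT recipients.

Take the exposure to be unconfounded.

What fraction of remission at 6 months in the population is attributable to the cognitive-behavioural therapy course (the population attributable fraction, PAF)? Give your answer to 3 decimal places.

p₁ = P(outcome | exposed) = 2036/2815 = 0.72327
p₀ = P(outcome | unexposed) = 1216/4626 = 0.26286
Overall risk P(Y=1) = π·p₁ + (1−π)·p₀ = 0.588×0.72327 + 0.412×0.26286 = 0.53358.
Under exogeneity, PAF = [P(Y=1) − p₀] / P(Y=1).
PAF = (0.53358 − 0.26286) / 0.53358 ≈ 0.5074

PAF ≈ 0.507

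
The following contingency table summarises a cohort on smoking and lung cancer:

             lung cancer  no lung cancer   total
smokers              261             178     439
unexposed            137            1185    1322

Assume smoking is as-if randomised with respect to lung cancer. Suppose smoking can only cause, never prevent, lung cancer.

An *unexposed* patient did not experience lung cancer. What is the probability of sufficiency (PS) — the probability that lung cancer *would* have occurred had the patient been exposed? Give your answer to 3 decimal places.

PS ≈ 0.548

p₁ = P(outcome | exposed) = 261/439 = 0.59453
p₀ = P(outcome | unexposed) = 137/1322 = 0.10363
Under exogeneity and monotonicity, PS = (p₁ − p₀)/(1 − p₀).
PS = (0.59453 − 0.10363) / 0.89637 ≈ 0.5477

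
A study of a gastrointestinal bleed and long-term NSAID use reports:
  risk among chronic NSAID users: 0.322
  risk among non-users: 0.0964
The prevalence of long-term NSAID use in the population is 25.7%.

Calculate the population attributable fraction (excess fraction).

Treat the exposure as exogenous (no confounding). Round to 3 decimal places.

Let p₁ = 0.322, p₀ = 0.0964.
Overall risk P(Y=1) = π·p₁ + (1−π)·p₀ = 0.257×0.322 + 0.743×0.0964 = 0.15438.
Under exogeneity, PAF = [P(Y=1) − p₀] / P(Y=1).
PAF = (0.15438 − 0.0964) / 0.15438 ≈ 0.3756

PAF ≈ 0.376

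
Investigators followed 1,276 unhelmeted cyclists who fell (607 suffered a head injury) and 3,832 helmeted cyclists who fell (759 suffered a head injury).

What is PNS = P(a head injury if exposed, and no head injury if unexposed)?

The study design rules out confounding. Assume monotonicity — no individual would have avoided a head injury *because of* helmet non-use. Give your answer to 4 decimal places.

p₁ = P(outcome | exposed) = 607/1276 = 0.47571
p₀ = P(outcome | unexposed) = 759/3832 = 0.19807
Under exogeneity and monotonicity, PNS = p₁ − p₀.
PNS = 0.47571 − 0.19807 = 0.27764

PNS ≈ 0.2776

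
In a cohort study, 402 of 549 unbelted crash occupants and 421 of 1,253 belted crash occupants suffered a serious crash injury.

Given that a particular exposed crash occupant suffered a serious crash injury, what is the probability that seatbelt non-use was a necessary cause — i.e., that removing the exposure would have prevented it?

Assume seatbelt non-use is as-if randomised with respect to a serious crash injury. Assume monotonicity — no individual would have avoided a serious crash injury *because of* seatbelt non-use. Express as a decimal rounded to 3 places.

p₁ = P(outcome | exposed) = 402/549 = 0.73224
p₀ = P(outcome | unexposed) = 421/1253 = 0.33599
Under exogeneity and monotonicity, PN = (p₁ − p₀) / p₁.
PN = (0.73224 − 0.33599) / 0.73224 = 0.39625 / 0.73224 ≈ 0.5411

PN ≈ 0.541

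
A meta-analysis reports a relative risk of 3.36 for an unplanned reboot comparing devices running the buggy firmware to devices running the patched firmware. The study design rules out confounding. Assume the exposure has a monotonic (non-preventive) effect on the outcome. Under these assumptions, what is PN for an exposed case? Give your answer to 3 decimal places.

PN ≈ 0.702

Under exogeneity and monotonicity, PN = (RR − 1) / RR = 1 − 1/RR.
PN = (3.36 − 1) / 3.36 = 2.36 / 3.36 ≈ 0.7024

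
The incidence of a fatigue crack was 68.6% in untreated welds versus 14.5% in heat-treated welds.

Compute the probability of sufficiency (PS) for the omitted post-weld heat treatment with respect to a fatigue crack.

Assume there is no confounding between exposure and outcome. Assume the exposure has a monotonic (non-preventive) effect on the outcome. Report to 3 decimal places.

p₁ = 0.686, p₀ = 0.145.
Under exogeneity and monotonicity, PS = (p₁ − p₀) / (1 − p₀).
PS = (0.686 − 0.145) / (1 − 0.145) = 0.541 / 0.855 ≈ 0.6327

PS ≈ 0.633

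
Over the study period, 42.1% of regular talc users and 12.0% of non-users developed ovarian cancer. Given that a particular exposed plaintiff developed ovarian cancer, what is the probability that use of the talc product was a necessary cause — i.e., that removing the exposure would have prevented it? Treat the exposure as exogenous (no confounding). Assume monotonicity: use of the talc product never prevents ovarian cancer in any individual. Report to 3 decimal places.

PN ≈ 0.715

p₁ = 0.421, p₀ = 0.12.
Under exogeneity and monotonicity, PN = (p₁ − p₀) / p₁.
PN = (0.421 − 0.12) / 0.421 = 0.301 / 0.421 ≈ 0.7150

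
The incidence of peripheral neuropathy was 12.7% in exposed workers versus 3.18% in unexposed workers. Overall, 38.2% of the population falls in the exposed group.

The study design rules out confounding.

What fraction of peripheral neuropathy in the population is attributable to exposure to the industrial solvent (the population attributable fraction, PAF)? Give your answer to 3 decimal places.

PAF ≈ 0.533

p₁ = 0.127, p₀ = 0.0318.
Overall risk P(Y=1) = π·p₁ + (1−π)·p₀ = 0.382×0.127 + 0.618×0.0318 = 0.068166.
Under exogeneity, PAF = [P(Y=1) − p₀] / P(Y=1).
PAF = (0.068166 − 0.0318) / 0.068166 ≈ 0.5335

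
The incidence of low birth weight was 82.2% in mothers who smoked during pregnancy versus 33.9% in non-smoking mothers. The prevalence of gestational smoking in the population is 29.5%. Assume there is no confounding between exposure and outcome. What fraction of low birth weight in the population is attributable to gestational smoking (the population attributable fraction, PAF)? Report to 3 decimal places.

PAF ≈ 0.296

p₁ = 0.822, p₀ = 0.339.
Overall risk P(Y=1) = π·p₁ + (1−π)·p₀ = 0.295×0.822 + 0.705×0.339 = 0.48149.
Under exogeneity, PAF = [P(Y=1) − p₀] / P(Y=1).
PAF = (0.48149 − 0.339) / 0.48149 ≈ 0.2959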